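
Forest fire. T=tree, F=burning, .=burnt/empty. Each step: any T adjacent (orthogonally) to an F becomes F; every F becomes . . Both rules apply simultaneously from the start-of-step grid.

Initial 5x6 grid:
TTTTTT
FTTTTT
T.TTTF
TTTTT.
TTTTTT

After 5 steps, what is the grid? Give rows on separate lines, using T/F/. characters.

Step 1: 5 trees catch fire, 2 burn out
  FTTTTT
  .FTTTF
  F.TTF.
  TTTTT.
  TTTTTT
Step 2: 7 trees catch fire, 5 burn out
  .FTTTF
  ..FTF.
  ..TF..
  FTTTF.
  TTTTTT
Step 3: 8 trees catch fire, 7 burn out
  ..FTF.
  ...F..
  ..F...
  .FTF..
  FTTTFT
Step 4: 5 trees catch fire, 8 burn out
  ...F..
  ......
  ......
  ..F...
  .FTF.F
Step 5: 1 trees catch fire, 5 burn out
  ......
  ......
  ......
  ......
  ..F...

......
......
......
......
..F...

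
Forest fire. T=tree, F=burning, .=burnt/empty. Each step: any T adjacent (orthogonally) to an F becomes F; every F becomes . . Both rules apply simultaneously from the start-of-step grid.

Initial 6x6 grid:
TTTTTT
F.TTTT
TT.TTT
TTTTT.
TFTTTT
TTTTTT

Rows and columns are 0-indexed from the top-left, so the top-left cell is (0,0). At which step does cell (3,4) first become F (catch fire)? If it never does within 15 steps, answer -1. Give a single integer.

Step 1: cell (3,4)='T' (+6 fires, +2 burnt)
Step 2: cell (3,4)='T' (+7 fires, +6 burnt)
Step 3: cell (3,4)='T' (+4 fires, +7 burnt)
Step 4: cell (3,4)='F' (+6 fires, +4 burnt)
  -> target ignites at step 4
Step 5: cell (3,4)='.' (+4 fires, +6 burnt)
Step 6: cell (3,4)='.' (+3 fires, +4 burnt)
Step 7: cell (3,4)='.' (+1 fires, +3 burnt)
Step 8: cell (3,4)='.' (+0 fires, +1 burnt)
  fire out at step 8

4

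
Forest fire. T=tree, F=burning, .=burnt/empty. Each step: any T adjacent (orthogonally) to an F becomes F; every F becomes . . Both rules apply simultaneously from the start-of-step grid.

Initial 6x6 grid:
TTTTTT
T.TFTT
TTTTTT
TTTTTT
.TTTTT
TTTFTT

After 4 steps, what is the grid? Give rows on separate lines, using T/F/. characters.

Step 1: 7 trees catch fire, 2 burn out
  TTTFTT
  T.F.FT
  TTTFTT
  TTTTTT
  .TTFTT
  TTF.FT
Step 2: 10 trees catch fire, 7 burn out
  TTF.FT
  T....F
  TTF.FT
  TTTFTT
  .TF.FT
  TF...F
Step 3: 9 trees catch fire, 10 burn out
  TF...F
  T.....
  TF...F
  TTF.FT
  .F...F
  F.....
Step 4: 4 trees catch fire, 9 burn out
  F.....
  T.....
  F.....
  TF...F
  ......
  ......

F.....
T.....
F.....
TF...F
......
......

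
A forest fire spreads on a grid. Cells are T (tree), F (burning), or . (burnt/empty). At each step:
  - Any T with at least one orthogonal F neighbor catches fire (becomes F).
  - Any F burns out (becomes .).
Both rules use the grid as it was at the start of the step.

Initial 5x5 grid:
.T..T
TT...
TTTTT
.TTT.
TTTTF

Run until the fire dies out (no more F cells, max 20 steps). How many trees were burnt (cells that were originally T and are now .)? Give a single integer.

Answer: 15

Derivation:
Step 1: +1 fires, +1 burnt (F count now 1)
Step 2: +2 fires, +1 burnt (F count now 2)
Step 3: +3 fires, +2 burnt (F count now 3)
Step 4: +4 fires, +3 burnt (F count now 4)
Step 5: +1 fires, +4 burnt (F count now 1)
Step 6: +2 fires, +1 burnt (F count now 2)
Step 7: +2 fires, +2 burnt (F count now 2)
Step 8: +0 fires, +2 burnt (F count now 0)
Fire out after step 8
Initially T: 16, now '.': 24
Total burnt (originally-T cells now '.'): 15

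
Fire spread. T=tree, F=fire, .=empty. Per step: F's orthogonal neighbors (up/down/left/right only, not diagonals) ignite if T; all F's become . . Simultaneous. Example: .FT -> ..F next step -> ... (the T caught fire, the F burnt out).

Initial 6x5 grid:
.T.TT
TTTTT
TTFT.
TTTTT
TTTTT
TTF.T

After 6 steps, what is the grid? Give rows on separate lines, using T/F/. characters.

Step 1: 6 trees catch fire, 2 burn out
  .T.TT
  TTFTT
  TF.F.
  TTFTT
  TTFTT
  TF..T
Step 2: 8 trees catch fire, 6 burn out
  .T.TT
  TF.FT
  F....
  TF.FT
  TF.FT
  F...T
Step 3: 8 trees catch fire, 8 burn out
  .F.FT
  F...F
  .....
  F...F
  F...F
  ....T
Step 4: 2 trees catch fire, 8 burn out
  ....F
  .....
  .....
  .....
  .....
  ....F
Step 5: 0 trees catch fire, 2 burn out
  .....
  .....
  .....
  .....
  .....
  .....
Step 6: 0 trees catch fire, 0 burn out
  .....
  .....
  .....
  .....
  .....
  .....

.....
.....
.....
.....
.....
.....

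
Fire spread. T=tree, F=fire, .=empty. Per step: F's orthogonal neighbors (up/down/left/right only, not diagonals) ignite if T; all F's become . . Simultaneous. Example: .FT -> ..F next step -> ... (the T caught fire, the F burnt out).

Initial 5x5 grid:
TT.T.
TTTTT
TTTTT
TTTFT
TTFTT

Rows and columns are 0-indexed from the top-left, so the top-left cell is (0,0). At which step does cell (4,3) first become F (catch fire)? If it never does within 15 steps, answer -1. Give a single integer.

Step 1: cell (4,3)='F' (+5 fires, +2 burnt)
  -> target ignites at step 1
Step 2: cell (4,3)='.' (+6 fires, +5 burnt)
Step 3: cell (4,3)='.' (+5 fires, +6 burnt)
Step 4: cell (4,3)='.' (+2 fires, +5 burnt)
Step 5: cell (4,3)='.' (+2 fires, +2 burnt)
Step 6: cell (4,3)='.' (+1 fires, +2 burnt)
Step 7: cell (4,3)='.' (+0 fires, +1 burnt)
  fire out at step 7

1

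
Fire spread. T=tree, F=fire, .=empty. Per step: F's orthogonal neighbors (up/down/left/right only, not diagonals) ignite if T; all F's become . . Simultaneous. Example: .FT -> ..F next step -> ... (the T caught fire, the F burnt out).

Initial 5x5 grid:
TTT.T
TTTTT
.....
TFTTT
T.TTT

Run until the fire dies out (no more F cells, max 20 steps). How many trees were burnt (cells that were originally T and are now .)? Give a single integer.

Answer: 8

Derivation:
Step 1: +2 fires, +1 burnt (F count now 2)
Step 2: +3 fires, +2 burnt (F count now 3)
Step 3: +2 fires, +3 burnt (F count now 2)
Step 4: +1 fires, +2 burnt (F count now 1)
Step 5: +0 fires, +1 burnt (F count now 0)
Fire out after step 5
Initially T: 17, now '.': 16
Total burnt (originally-T cells now '.'): 8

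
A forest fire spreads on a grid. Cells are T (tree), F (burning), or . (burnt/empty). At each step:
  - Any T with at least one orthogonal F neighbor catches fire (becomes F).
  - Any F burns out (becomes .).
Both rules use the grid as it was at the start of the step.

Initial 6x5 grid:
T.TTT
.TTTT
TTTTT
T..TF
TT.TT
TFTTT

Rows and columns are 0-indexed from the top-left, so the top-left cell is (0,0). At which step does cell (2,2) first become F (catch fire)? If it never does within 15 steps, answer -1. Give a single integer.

Step 1: cell (2,2)='T' (+6 fires, +2 burnt)
Step 2: cell (2,2)='T' (+6 fires, +6 burnt)
Step 3: cell (2,2)='F' (+4 fires, +6 burnt)
  -> target ignites at step 3
Step 4: cell (2,2)='.' (+4 fires, +4 burnt)
Step 5: cell (2,2)='.' (+2 fires, +4 burnt)
Step 6: cell (2,2)='.' (+0 fires, +2 burnt)
  fire out at step 6

3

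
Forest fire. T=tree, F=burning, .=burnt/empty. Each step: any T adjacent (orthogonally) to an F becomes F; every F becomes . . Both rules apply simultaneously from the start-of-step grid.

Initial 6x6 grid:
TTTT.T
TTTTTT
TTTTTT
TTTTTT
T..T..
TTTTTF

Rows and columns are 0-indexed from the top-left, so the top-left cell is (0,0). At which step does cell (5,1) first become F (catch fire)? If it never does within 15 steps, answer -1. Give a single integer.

Step 1: cell (5,1)='T' (+1 fires, +1 burnt)
Step 2: cell (5,1)='T' (+1 fires, +1 burnt)
Step 3: cell (5,1)='T' (+2 fires, +1 burnt)
Step 4: cell (5,1)='F' (+2 fires, +2 burnt)
  -> target ignites at step 4
Step 5: cell (5,1)='.' (+4 fires, +2 burnt)
Step 6: cell (5,1)='.' (+6 fires, +4 burnt)
Step 7: cell (5,1)='.' (+6 fires, +6 burnt)
Step 8: cell (5,1)='.' (+4 fires, +6 burnt)
Step 9: cell (5,1)='.' (+3 fires, +4 burnt)
Step 10: cell (5,1)='.' (+1 fires, +3 burnt)
Step 11: cell (5,1)='.' (+0 fires, +1 burnt)
  fire out at step 11

4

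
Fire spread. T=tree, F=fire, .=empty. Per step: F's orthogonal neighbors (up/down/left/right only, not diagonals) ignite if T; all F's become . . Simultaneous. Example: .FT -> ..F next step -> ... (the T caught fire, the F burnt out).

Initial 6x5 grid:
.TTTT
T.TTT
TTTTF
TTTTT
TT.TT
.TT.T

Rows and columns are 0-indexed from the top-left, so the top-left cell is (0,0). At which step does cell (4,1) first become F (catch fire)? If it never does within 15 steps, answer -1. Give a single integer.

Step 1: cell (4,1)='T' (+3 fires, +1 burnt)
Step 2: cell (4,1)='T' (+5 fires, +3 burnt)
Step 3: cell (4,1)='T' (+6 fires, +5 burnt)
Step 4: cell (4,1)='T' (+3 fires, +6 burnt)
Step 5: cell (4,1)='F' (+4 fires, +3 burnt)
  -> target ignites at step 5
Step 6: cell (4,1)='.' (+2 fires, +4 burnt)
Step 7: cell (4,1)='.' (+1 fires, +2 burnt)
Step 8: cell (4,1)='.' (+0 fires, +1 burnt)
  fire out at step 8

5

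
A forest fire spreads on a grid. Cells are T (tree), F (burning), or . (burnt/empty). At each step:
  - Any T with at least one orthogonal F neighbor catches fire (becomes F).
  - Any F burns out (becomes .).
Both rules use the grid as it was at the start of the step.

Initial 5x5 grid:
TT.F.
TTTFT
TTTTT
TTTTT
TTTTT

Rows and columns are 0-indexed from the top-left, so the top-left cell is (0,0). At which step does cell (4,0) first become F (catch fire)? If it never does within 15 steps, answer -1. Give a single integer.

Step 1: cell (4,0)='T' (+3 fires, +2 burnt)
Step 2: cell (4,0)='T' (+4 fires, +3 burnt)
Step 3: cell (4,0)='T' (+6 fires, +4 burnt)
Step 4: cell (4,0)='T' (+5 fires, +6 burnt)
Step 5: cell (4,0)='T' (+2 fires, +5 burnt)
Step 6: cell (4,0)='F' (+1 fires, +2 burnt)
  -> target ignites at step 6
Step 7: cell (4,0)='.' (+0 fires, +1 burnt)
  fire out at step 7

6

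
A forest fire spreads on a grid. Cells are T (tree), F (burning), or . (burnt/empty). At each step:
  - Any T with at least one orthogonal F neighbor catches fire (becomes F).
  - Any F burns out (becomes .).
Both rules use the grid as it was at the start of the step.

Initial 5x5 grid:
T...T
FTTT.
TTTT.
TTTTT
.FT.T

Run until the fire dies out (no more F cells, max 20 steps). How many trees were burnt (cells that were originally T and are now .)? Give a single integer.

Answer: 15

Derivation:
Step 1: +5 fires, +2 burnt (F count now 5)
Step 2: +4 fires, +5 burnt (F count now 4)
Step 3: +3 fires, +4 burnt (F count now 3)
Step 4: +2 fires, +3 burnt (F count now 2)
Step 5: +1 fires, +2 burnt (F count now 1)
Step 6: +0 fires, +1 burnt (F count now 0)
Fire out after step 6
Initially T: 16, now '.': 24
Total burnt (originally-T cells now '.'): 15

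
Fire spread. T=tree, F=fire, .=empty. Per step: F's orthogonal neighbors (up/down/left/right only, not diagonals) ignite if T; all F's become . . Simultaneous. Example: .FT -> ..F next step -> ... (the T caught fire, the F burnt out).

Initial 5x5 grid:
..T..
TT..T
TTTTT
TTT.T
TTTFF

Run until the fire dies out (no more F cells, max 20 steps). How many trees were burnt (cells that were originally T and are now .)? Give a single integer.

Step 1: +2 fires, +2 burnt (F count now 2)
Step 2: +3 fires, +2 burnt (F count now 3)
Step 3: +5 fires, +3 burnt (F count now 5)
Step 4: +2 fires, +5 burnt (F count now 2)
Step 5: +2 fires, +2 burnt (F count now 2)
Step 6: +1 fires, +2 burnt (F count now 1)
Step 7: +0 fires, +1 burnt (F count now 0)
Fire out after step 7
Initially T: 16, now '.': 24
Total burnt (originally-T cells now '.'): 15

Answer: 15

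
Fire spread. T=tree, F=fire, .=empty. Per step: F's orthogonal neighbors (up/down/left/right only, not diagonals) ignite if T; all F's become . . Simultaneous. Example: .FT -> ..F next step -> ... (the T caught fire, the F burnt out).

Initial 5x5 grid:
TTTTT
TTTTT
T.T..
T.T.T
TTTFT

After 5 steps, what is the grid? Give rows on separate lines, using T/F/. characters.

Step 1: 2 trees catch fire, 1 burn out
  TTTTT
  TTTTT
  T.T..
  T.T.T
  TTF.F
Step 2: 3 trees catch fire, 2 burn out
  TTTTT
  TTTTT
  T.T..
  T.F.F
  TF...
Step 3: 2 trees catch fire, 3 burn out
  TTTTT
  TTTTT
  T.F..
  T....
  F....
Step 4: 2 trees catch fire, 2 burn out
  TTTTT
  TTFTT
  T....
  F....
  .....
Step 5: 4 trees catch fire, 2 burn out
  TTFTT
  TF.FT
  F....
  .....
  .....

TTFTT
TF.FT
F....
.....
.....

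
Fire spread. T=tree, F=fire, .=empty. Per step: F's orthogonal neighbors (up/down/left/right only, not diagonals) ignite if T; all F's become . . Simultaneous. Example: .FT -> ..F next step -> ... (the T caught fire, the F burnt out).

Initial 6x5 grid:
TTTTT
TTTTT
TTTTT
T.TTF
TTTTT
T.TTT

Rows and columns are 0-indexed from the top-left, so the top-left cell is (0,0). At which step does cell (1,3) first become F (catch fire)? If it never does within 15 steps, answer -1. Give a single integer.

Step 1: cell (1,3)='T' (+3 fires, +1 burnt)
Step 2: cell (1,3)='T' (+5 fires, +3 burnt)
Step 3: cell (1,3)='F' (+5 fires, +5 burnt)
  -> target ignites at step 3
Step 4: cell (1,3)='.' (+5 fires, +5 burnt)
Step 5: cell (1,3)='.' (+4 fires, +5 burnt)
Step 6: cell (1,3)='.' (+4 fires, +4 burnt)
Step 7: cell (1,3)='.' (+1 fires, +4 burnt)
Step 8: cell (1,3)='.' (+0 fires, +1 burnt)
  fire out at step 8

3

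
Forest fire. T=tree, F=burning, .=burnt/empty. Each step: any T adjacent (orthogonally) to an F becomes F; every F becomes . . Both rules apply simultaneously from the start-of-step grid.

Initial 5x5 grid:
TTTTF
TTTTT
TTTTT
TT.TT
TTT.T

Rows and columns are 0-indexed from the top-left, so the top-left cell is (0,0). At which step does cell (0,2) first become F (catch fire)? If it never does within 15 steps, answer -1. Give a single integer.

Step 1: cell (0,2)='T' (+2 fires, +1 burnt)
Step 2: cell (0,2)='F' (+3 fires, +2 burnt)
  -> target ignites at step 2
Step 3: cell (0,2)='.' (+4 fires, +3 burnt)
Step 4: cell (0,2)='.' (+5 fires, +4 burnt)
Step 5: cell (0,2)='.' (+2 fires, +5 burnt)
Step 6: cell (0,2)='.' (+2 fires, +2 burnt)
Step 7: cell (0,2)='.' (+2 fires, +2 burnt)
Step 8: cell (0,2)='.' (+2 fires, +2 burnt)
Step 9: cell (0,2)='.' (+0 fires, +2 burnt)
  fire out at step 9

2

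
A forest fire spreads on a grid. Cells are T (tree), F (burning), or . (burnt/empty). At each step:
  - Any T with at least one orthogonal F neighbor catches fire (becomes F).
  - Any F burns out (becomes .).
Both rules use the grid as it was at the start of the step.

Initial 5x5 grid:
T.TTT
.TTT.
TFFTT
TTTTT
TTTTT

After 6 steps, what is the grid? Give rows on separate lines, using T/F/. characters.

Step 1: 6 trees catch fire, 2 burn out
  T.TTT
  .FFT.
  F..FT
  TFFTT
  TTTTT
Step 2: 7 trees catch fire, 6 burn out
  T.FTT
  ...F.
  ....F
  F..FT
  TFFTT
Step 3: 4 trees catch fire, 7 burn out
  T..FT
  .....
  .....
  ....F
  F..FT
Step 4: 2 trees catch fire, 4 burn out
  T...F
  .....
  .....
  .....
  ....F
Step 5: 0 trees catch fire, 2 burn out
  T....
  .....
  .....
  .....
  .....
Step 6: 0 trees catch fire, 0 burn out
  T....
  .....
  .....
  .....
  .....

T....
.....
.....
.....
.....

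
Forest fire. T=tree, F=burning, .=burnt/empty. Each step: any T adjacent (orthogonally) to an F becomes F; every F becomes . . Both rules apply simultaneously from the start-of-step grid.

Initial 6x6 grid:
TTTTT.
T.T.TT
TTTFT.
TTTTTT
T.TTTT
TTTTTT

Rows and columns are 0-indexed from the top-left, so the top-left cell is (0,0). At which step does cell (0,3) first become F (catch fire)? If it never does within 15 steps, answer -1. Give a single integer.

Step 1: cell (0,3)='T' (+3 fires, +1 burnt)
Step 2: cell (0,3)='T' (+6 fires, +3 burnt)
Step 3: cell (0,3)='T' (+9 fires, +6 burnt)
Step 4: cell (0,3)='F' (+7 fires, +9 burnt)
  -> target ignites at step 4
Step 5: cell (0,3)='.' (+4 fires, +7 burnt)
Step 6: cell (0,3)='.' (+1 fires, +4 burnt)
Step 7: cell (0,3)='.' (+0 fires, +1 burnt)
  fire out at step 7

4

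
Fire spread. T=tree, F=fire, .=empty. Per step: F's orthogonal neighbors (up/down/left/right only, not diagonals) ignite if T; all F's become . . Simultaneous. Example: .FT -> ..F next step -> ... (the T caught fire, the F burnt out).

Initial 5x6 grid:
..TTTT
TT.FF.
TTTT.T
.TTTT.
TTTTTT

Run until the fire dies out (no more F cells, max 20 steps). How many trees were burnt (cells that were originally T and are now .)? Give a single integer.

Step 1: +3 fires, +2 burnt (F count now 3)
Step 2: +4 fires, +3 burnt (F count now 4)
Step 3: +4 fires, +4 burnt (F count now 4)
Step 4: +5 fires, +4 burnt (F count now 5)
Step 5: +3 fires, +5 burnt (F count now 3)
Step 6: +1 fires, +3 burnt (F count now 1)
Step 7: +0 fires, +1 burnt (F count now 0)
Fire out after step 7
Initially T: 21, now '.': 29
Total burnt (originally-T cells now '.'): 20

Answer: 20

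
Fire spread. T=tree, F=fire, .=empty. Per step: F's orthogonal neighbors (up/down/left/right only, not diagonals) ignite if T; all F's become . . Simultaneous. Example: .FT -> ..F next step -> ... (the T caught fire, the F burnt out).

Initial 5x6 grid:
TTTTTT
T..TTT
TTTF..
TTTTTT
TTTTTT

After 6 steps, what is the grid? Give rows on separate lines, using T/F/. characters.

Step 1: 3 trees catch fire, 1 burn out
  TTTTTT
  T..FTT
  TTF...
  TTTFTT
  TTTTTT
Step 2: 6 trees catch fire, 3 burn out
  TTTFTT
  T...FT
  TF....
  TTF.FT
  TTTFTT
Step 3: 8 trees catch fire, 6 burn out
  TTF.FT
  T....F
  F.....
  TF...F
  TTF.FT
Step 4: 6 trees catch fire, 8 burn out
  TF...F
  F.....
  ......
  F.....
  TF...F
Step 5: 2 trees catch fire, 6 burn out
  F.....
  ......
  ......
  ......
  F.....
Step 6: 0 trees catch fire, 2 burn out
  ......
  ......
  ......
  ......
  ......

......
......
......
......
......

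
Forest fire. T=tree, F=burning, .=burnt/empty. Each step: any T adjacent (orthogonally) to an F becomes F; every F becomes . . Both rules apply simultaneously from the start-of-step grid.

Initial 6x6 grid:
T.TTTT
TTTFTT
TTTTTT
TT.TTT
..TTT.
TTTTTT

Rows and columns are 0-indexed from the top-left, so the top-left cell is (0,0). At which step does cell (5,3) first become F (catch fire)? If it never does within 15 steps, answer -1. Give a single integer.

Step 1: cell (5,3)='T' (+4 fires, +1 burnt)
Step 2: cell (5,3)='T' (+7 fires, +4 burnt)
Step 3: cell (5,3)='T' (+6 fires, +7 burnt)
Step 4: cell (5,3)='F' (+7 fires, +6 burnt)
  -> target ignites at step 4
Step 5: cell (5,3)='.' (+3 fires, +7 burnt)
Step 6: cell (5,3)='.' (+2 fires, +3 burnt)
Step 7: cell (5,3)='.' (+1 fires, +2 burnt)
Step 8: cell (5,3)='.' (+0 fires, +1 burnt)
  fire out at step 8

4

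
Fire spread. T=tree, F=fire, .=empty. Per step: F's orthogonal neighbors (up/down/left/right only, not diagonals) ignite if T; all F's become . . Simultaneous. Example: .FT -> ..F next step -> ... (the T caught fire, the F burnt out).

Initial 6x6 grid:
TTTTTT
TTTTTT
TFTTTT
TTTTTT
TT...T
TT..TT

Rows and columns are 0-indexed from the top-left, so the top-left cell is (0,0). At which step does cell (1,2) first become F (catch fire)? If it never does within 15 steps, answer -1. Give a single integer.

Step 1: cell (1,2)='T' (+4 fires, +1 burnt)
Step 2: cell (1,2)='F' (+7 fires, +4 burnt)
  -> target ignites at step 2
Step 3: cell (1,2)='.' (+7 fires, +7 burnt)
Step 4: cell (1,2)='.' (+5 fires, +7 burnt)
Step 5: cell (1,2)='.' (+3 fires, +5 burnt)
Step 6: cell (1,2)='.' (+2 fires, +3 burnt)
Step 7: cell (1,2)='.' (+1 fires, +2 burnt)
Step 8: cell (1,2)='.' (+1 fires, +1 burnt)
Step 9: cell (1,2)='.' (+0 fires, +1 burnt)
  fire out at step 9

2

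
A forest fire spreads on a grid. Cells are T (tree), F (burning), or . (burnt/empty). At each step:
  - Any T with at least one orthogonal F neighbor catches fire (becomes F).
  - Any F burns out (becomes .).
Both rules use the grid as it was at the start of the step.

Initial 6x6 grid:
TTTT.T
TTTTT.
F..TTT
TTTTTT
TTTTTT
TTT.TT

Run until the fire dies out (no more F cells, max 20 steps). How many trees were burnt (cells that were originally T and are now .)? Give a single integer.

Answer: 29

Derivation:
Step 1: +2 fires, +1 burnt (F count now 2)
Step 2: +4 fires, +2 burnt (F count now 4)
Step 3: +5 fires, +4 burnt (F count now 5)
Step 4: +5 fires, +5 burnt (F count now 5)
Step 5: +6 fires, +5 burnt (F count now 6)
Step 6: +3 fires, +6 burnt (F count now 3)
Step 7: +3 fires, +3 burnt (F count now 3)
Step 8: +1 fires, +3 burnt (F count now 1)
Step 9: +0 fires, +1 burnt (F count now 0)
Fire out after step 9
Initially T: 30, now '.': 35
Total burnt (originally-T cells now '.'): 29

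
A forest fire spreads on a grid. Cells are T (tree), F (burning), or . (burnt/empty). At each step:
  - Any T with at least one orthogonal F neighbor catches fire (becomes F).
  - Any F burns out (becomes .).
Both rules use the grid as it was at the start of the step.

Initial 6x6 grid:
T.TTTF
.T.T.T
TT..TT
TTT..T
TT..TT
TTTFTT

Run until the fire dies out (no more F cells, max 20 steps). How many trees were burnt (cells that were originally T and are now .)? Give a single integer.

Answer: 23

Derivation:
Step 1: +4 fires, +2 burnt (F count now 4)
Step 2: +5 fires, +4 burnt (F count now 5)
Step 3: +7 fires, +5 burnt (F count now 7)
Step 4: +2 fires, +7 burnt (F count now 2)
Step 5: +3 fires, +2 burnt (F count now 3)
Step 6: +2 fires, +3 burnt (F count now 2)
Step 7: +0 fires, +2 burnt (F count now 0)
Fire out after step 7
Initially T: 24, now '.': 35
Total burnt (originally-T cells now '.'): 23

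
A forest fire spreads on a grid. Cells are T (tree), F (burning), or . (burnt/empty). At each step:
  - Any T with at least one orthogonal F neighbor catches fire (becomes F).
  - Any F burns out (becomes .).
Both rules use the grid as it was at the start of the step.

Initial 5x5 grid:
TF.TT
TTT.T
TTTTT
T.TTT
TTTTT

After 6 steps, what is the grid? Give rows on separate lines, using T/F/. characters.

Step 1: 2 trees catch fire, 1 burn out
  F..TT
  TFT.T
  TTTTT
  T.TTT
  TTTTT
Step 2: 3 trees catch fire, 2 burn out
  ...TT
  F.F.T
  TFTTT
  T.TTT
  TTTTT
Step 3: 2 trees catch fire, 3 burn out
  ...TT
  ....T
  F.FTT
  T.TTT
  TTTTT
Step 4: 3 trees catch fire, 2 burn out
  ...TT
  ....T
  ...FT
  F.FTT
  TTTTT
Step 5: 4 trees catch fire, 3 burn out
  ...TT
  ....T
  ....F
  ...FT
  FTFTT
Step 6: 4 trees catch fire, 4 burn out
  ...TT
  ....F
  .....
  ....F
  .F.FT

...TT
....F
.....
....F
.F.FT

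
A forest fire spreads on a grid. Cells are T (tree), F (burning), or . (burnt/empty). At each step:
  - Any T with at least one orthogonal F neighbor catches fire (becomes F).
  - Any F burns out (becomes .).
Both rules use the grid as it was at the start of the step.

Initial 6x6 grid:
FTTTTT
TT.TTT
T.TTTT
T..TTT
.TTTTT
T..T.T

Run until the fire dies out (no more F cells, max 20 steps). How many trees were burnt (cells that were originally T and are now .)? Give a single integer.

Step 1: +2 fires, +1 burnt (F count now 2)
Step 2: +3 fires, +2 burnt (F count now 3)
Step 3: +2 fires, +3 burnt (F count now 2)
Step 4: +2 fires, +2 burnt (F count now 2)
Step 5: +3 fires, +2 burnt (F count now 3)
Step 6: +4 fires, +3 burnt (F count now 4)
Step 7: +3 fires, +4 burnt (F count now 3)
Step 8: +4 fires, +3 burnt (F count now 4)
Step 9: +2 fires, +4 burnt (F count now 2)
Step 10: +1 fires, +2 burnt (F count now 1)
Step 11: +0 fires, +1 burnt (F count now 0)
Fire out after step 11
Initially T: 27, now '.': 35
Total burnt (originally-T cells now '.'): 26

Answer: 26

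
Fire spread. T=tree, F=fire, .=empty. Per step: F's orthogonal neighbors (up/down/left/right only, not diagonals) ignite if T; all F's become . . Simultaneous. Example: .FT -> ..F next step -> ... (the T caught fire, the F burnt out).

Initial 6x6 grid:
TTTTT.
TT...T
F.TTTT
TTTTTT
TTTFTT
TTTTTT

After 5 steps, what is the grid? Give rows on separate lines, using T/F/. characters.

Step 1: 6 trees catch fire, 2 burn out
  TTTTT.
  FT...T
  ..TTTT
  FTTFTT
  TTF.FT
  TTTFTT
Step 2: 11 trees catch fire, 6 burn out
  FTTTT.
  .F...T
  ..TFTT
  .FF.FT
  FF...F
  TTF.FT
Step 3: 7 trees catch fire, 11 burn out
  .FTTT.
  .....T
  ..F.FT
  .....F
  ......
  FF...F
Step 4: 2 trees catch fire, 7 burn out
  ..FTT.
  .....T
  .....F
  ......
  ......
  ......
Step 5: 2 trees catch fire, 2 burn out
  ...FT.
  .....F
  ......
  ......
  ......
  ......

...FT.
.....F
......
......
......
......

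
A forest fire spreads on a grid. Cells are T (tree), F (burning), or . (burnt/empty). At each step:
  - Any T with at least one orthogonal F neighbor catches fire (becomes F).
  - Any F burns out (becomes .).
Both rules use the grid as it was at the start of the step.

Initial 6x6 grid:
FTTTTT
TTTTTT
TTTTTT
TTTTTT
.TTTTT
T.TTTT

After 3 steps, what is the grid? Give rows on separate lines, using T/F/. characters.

Step 1: 2 trees catch fire, 1 burn out
  .FTTTT
  FTTTTT
  TTTTTT
  TTTTTT
  .TTTTT
  T.TTTT
Step 2: 3 trees catch fire, 2 burn out
  ..FTTT
  .FTTTT
  FTTTTT
  TTTTTT
  .TTTTT
  T.TTTT
Step 3: 4 trees catch fire, 3 burn out
  ...FTT
  ..FTTT
  .FTTTT
  FTTTTT
  .TTTTT
  T.TTTT

...FTT
..FTTT
.FTTTT
FTTTTT
.TTTTT
T.TTTT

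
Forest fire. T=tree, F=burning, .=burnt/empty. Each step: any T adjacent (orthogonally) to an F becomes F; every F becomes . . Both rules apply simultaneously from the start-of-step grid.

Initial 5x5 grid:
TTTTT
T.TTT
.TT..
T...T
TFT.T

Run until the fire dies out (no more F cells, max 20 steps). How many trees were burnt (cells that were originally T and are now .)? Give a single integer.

Step 1: +2 fires, +1 burnt (F count now 2)
Step 2: +1 fires, +2 burnt (F count now 1)
Step 3: +0 fires, +1 burnt (F count now 0)
Fire out after step 3
Initially T: 16, now '.': 12
Total burnt (originally-T cells now '.'): 3

Answer: 3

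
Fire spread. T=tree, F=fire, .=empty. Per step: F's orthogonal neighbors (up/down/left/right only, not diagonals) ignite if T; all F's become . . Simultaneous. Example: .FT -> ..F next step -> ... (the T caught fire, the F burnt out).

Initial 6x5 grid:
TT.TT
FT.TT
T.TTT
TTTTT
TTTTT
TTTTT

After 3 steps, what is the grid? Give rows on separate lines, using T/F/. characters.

Step 1: 3 trees catch fire, 1 burn out
  FT.TT
  .F.TT
  F.TTT
  TTTTT
  TTTTT
  TTTTT
Step 2: 2 trees catch fire, 3 burn out
  .F.TT
  ...TT
  ..TTT
  FTTTT
  TTTTT
  TTTTT
Step 3: 2 trees catch fire, 2 burn out
  ...TT
  ...TT
  ..TTT
  .FTTT
  FTTTT
  TTTTT

...TT
...TT
..TTT
.FTTT
FTTTT
TTTTT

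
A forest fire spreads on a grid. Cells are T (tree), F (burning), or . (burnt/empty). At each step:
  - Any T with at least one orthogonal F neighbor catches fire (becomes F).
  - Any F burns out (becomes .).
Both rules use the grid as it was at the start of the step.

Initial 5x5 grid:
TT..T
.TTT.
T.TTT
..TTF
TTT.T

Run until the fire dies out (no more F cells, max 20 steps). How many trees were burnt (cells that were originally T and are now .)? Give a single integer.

Answer: 14

Derivation:
Step 1: +3 fires, +1 burnt (F count now 3)
Step 2: +2 fires, +3 burnt (F count now 2)
Step 3: +3 fires, +2 burnt (F count now 3)
Step 4: +2 fires, +3 burnt (F count now 2)
Step 5: +2 fires, +2 burnt (F count now 2)
Step 6: +1 fires, +2 burnt (F count now 1)
Step 7: +1 fires, +1 burnt (F count now 1)
Step 8: +0 fires, +1 burnt (F count now 0)
Fire out after step 8
Initially T: 16, now '.': 23
Total burnt (originally-T cells now '.'): 14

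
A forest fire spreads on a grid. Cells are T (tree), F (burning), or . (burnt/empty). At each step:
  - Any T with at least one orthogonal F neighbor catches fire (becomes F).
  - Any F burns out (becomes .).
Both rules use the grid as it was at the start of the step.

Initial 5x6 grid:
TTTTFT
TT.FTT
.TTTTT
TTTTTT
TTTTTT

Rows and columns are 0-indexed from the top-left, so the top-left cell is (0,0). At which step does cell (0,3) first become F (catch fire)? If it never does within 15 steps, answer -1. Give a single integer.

Step 1: cell (0,3)='F' (+4 fires, +2 burnt)
  -> target ignites at step 1
Step 2: cell (0,3)='.' (+5 fires, +4 burnt)
Step 3: cell (0,3)='.' (+6 fires, +5 burnt)
Step 4: cell (0,3)='.' (+6 fires, +6 burnt)
Step 5: cell (0,3)='.' (+4 fires, +6 burnt)
Step 6: cell (0,3)='.' (+1 fires, +4 burnt)
Step 7: cell (0,3)='.' (+0 fires, +1 burnt)
  fire out at step 7

1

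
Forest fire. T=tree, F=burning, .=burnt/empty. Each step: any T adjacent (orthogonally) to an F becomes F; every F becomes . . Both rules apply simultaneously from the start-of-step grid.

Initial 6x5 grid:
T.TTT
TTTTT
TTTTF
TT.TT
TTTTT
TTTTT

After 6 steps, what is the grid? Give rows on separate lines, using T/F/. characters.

Step 1: 3 trees catch fire, 1 burn out
  T.TTT
  TTTTF
  TTTF.
  TT.TF
  TTTTT
  TTTTT
Step 2: 5 trees catch fire, 3 burn out
  T.TTF
  TTTF.
  TTF..
  TT.F.
  TTTTF
  TTTTT
Step 3: 5 trees catch fire, 5 burn out
  T.TF.
  TTF..
  TF...
  TT...
  TTTF.
  TTTTF
Step 4: 6 trees catch fire, 5 burn out
  T.F..
  TF...
  F....
  TF...
  TTF..
  TTTF.
Step 5: 4 trees catch fire, 6 burn out
  T....
  F....
  .....
  F....
  TF...
  TTF..
Step 6: 3 trees catch fire, 4 burn out
  F....
  .....
  .....
  .....
  F....
  TF...

F....
.....
.....
.....
F....
TF...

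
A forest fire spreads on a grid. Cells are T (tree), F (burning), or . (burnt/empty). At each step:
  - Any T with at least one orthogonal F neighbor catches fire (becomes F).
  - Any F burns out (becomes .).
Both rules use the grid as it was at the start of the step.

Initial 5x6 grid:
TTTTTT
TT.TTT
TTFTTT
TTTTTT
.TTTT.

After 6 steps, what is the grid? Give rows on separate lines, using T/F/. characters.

Step 1: 3 trees catch fire, 1 burn out
  TTTTTT
  TT.TTT
  TF.FTT
  TTFTTT
  .TTTT.
Step 2: 7 trees catch fire, 3 burn out
  TTTTTT
  TF.FTT
  F...FT
  TF.FTT
  .TFTT.
Step 3: 9 trees catch fire, 7 burn out
  TFTFTT
  F...FT
  .....F
  F...FT
  .F.FT.
Step 4: 6 trees catch fire, 9 burn out
  F.F.FT
  .....F
  ......
  .....F
  ....F.
Step 5: 1 trees catch fire, 6 burn out
  .....F
  ......
  ......
  ......
  ......
Step 6: 0 trees catch fire, 1 burn out
  ......
  ......
  ......
  ......
  ......

......
......
......
......
......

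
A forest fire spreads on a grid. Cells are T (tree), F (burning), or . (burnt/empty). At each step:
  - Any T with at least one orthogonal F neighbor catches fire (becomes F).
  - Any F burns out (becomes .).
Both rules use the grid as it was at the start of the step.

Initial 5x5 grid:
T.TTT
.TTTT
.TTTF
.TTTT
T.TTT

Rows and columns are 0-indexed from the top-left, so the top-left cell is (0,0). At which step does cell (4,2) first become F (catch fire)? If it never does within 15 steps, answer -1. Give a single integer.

Step 1: cell (4,2)='T' (+3 fires, +1 burnt)
Step 2: cell (4,2)='T' (+5 fires, +3 burnt)
Step 3: cell (4,2)='T' (+5 fires, +5 burnt)
Step 4: cell (4,2)='F' (+4 fires, +5 burnt)
  -> target ignites at step 4
Step 5: cell (4,2)='.' (+0 fires, +4 burnt)
  fire out at step 5

4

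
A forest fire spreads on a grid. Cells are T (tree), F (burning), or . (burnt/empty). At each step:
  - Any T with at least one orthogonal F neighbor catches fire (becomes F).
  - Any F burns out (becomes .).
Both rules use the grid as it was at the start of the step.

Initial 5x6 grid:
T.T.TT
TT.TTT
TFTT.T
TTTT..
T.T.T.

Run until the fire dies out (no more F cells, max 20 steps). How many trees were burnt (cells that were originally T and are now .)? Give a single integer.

Step 1: +4 fires, +1 burnt (F count now 4)
Step 2: +4 fires, +4 burnt (F count now 4)
Step 3: +5 fires, +4 burnt (F count now 5)
Step 4: +1 fires, +5 burnt (F count now 1)
Step 5: +2 fires, +1 burnt (F count now 2)
Step 6: +2 fires, +2 burnt (F count now 2)
Step 7: +0 fires, +2 burnt (F count now 0)
Fire out after step 7
Initially T: 20, now '.': 28
Total burnt (originally-T cells now '.'): 18

Answer: 18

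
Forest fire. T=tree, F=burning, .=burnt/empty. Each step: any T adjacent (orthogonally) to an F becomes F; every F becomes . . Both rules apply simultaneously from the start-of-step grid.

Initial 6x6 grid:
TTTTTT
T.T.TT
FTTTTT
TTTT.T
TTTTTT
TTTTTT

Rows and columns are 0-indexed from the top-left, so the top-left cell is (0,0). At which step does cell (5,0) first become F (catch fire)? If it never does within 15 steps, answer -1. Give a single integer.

Step 1: cell (5,0)='T' (+3 fires, +1 burnt)
Step 2: cell (5,0)='T' (+4 fires, +3 burnt)
Step 3: cell (5,0)='F' (+6 fires, +4 burnt)
  -> target ignites at step 3
Step 4: cell (5,0)='.' (+5 fires, +6 burnt)
Step 5: cell (5,0)='.' (+5 fires, +5 burnt)
Step 6: cell (5,0)='.' (+5 fires, +5 burnt)
Step 7: cell (5,0)='.' (+3 fires, +5 burnt)
Step 8: cell (5,0)='.' (+1 fires, +3 burnt)
Step 9: cell (5,0)='.' (+0 fires, +1 burnt)
  fire out at step 9

3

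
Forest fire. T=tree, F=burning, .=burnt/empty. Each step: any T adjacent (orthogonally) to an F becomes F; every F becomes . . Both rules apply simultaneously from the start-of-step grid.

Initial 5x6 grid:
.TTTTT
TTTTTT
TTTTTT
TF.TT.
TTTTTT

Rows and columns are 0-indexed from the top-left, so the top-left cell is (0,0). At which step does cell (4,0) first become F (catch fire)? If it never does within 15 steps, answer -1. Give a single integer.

Step 1: cell (4,0)='T' (+3 fires, +1 burnt)
Step 2: cell (4,0)='F' (+5 fires, +3 burnt)
  -> target ignites at step 2
Step 3: cell (4,0)='.' (+5 fires, +5 burnt)
Step 4: cell (4,0)='.' (+5 fires, +5 burnt)
Step 5: cell (4,0)='.' (+5 fires, +5 burnt)
Step 6: cell (4,0)='.' (+2 fires, +5 burnt)
Step 7: cell (4,0)='.' (+1 fires, +2 burnt)
Step 8: cell (4,0)='.' (+0 fires, +1 burnt)
  fire out at step 8

2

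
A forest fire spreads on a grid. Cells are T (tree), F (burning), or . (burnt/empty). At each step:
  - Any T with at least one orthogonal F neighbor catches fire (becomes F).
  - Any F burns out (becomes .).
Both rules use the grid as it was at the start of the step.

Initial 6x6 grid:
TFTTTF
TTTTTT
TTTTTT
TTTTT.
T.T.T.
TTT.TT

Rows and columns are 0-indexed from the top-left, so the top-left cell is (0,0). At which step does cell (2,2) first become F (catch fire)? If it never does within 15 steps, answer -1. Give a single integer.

Step 1: cell (2,2)='T' (+5 fires, +2 burnt)
Step 2: cell (2,2)='T' (+6 fires, +5 burnt)
Step 3: cell (2,2)='F' (+5 fires, +6 burnt)
  -> target ignites at step 3
Step 4: cell (2,2)='.' (+4 fires, +5 burnt)
Step 5: cell (2,2)='.' (+4 fires, +4 burnt)
Step 6: cell (2,2)='.' (+3 fires, +4 burnt)
Step 7: cell (2,2)='.' (+2 fires, +3 burnt)
Step 8: cell (2,2)='.' (+0 fires, +2 burnt)
  fire out at step 8

3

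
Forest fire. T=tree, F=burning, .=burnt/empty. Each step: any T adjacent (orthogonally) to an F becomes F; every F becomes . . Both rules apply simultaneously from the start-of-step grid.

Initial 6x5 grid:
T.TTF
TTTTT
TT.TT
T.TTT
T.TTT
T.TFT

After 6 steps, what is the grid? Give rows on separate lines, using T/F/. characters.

Step 1: 5 trees catch fire, 2 burn out
  T.TF.
  TTTTF
  TT.TT
  T.TTT
  T.TFT
  T.F.F
Step 2: 6 trees catch fire, 5 burn out
  T.F..
  TTTF.
  TT.TF
  T.TFT
  T.F.F
  T....
Step 3: 4 trees catch fire, 6 burn out
  T....
  TTF..
  TT.F.
  T.F.F
  T....
  T....
Step 4: 1 trees catch fire, 4 burn out
  T....
  TF...
  TT...
  T....
  T....
  T....
Step 5: 2 trees catch fire, 1 burn out
  T....
  F....
  TF...
  T....
  T....
  T....
Step 6: 2 trees catch fire, 2 burn out
  F....
  .....
  F....
  T....
  T....
  T....

F....
.....
F....
T....
T....
T....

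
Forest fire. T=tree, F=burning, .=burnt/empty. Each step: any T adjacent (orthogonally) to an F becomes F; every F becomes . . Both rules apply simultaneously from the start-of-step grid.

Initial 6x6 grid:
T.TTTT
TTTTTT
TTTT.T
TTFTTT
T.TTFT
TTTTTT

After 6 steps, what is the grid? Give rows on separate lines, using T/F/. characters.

Step 1: 8 trees catch fire, 2 burn out
  T.TTTT
  TTTTTT
  TTFT.T
  TF.FFT
  T.FF.F
  TTTTFT
Step 2: 8 trees catch fire, 8 burn out
  T.TTTT
  TTFTTT
  TF.F.T
  F....F
  T.....
  TTFF.F
Step 3: 7 trees catch fire, 8 burn out
  T.FTTT
  TF.FTT
  F....F
  ......
  F.....
  TF....
Step 4: 5 trees catch fire, 7 burn out
  T..FTT
  F...FF
  ......
  ......
  ......
  F.....
Step 5: 3 trees catch fire, 5 burn out
  F...FF
  ......
  ......
  ......
  ......
  ......
Step 6: 0 trees catch fire, 3 burn out
  ......
  ......
  ......
  ......
  ......
  ......

......
......
......
......
......
......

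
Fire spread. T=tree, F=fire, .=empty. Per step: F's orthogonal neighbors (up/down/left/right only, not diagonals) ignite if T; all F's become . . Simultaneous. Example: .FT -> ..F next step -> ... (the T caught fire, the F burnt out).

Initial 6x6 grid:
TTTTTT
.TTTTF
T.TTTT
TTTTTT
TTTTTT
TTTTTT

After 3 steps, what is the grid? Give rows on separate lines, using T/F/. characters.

Step 1: 3 trees catch fire, 1 burn out
  TTTTTF
  .TTTF.
  T.TTTF
  TTTTTT
  TTTTTT
  TTTTTT
Step 2: 4 trees catch fire, 3 burn out
  TTTTF.
  .TTF..
  T.TTF.
  TTTTTF
  TTTTTT
  TTTTTT
Step 3: 5 trees catch fire, 4 burn out
  TTTF..
  .TF...
  T.TF..
  TTTTF.
  TTTTTF
  TTTTTT

TTTF..
.TF...
T.TF..
TTTTF.
TTTTTF
TTTTTT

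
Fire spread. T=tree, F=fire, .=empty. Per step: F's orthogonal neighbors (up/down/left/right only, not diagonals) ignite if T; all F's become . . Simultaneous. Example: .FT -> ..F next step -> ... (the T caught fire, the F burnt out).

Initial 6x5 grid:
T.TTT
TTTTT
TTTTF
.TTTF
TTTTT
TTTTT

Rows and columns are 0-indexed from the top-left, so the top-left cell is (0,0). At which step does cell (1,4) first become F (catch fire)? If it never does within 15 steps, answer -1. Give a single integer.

Step 1: cell (1,4)='F' (+4 fires, +2 burnt)
  -> target ignites at step 1
Step 2: cell (1,4)='.' (+6 fires, +4 burnt)
Step 3: cell (1,4)='.' (+6 fires, +6 burnt)
Step 4: cell (1,4)='.' (+5 fires, +6 burnt)
Step 5: cell (1,4)='.' (+3 fires, +5 burnt)
Step 6: cell (1,4)='.' (+2 fires, +3 burnt)
Step 7: cell (1,4)='.' (+0 fires, +2 burnt)
  fire out at step 7

1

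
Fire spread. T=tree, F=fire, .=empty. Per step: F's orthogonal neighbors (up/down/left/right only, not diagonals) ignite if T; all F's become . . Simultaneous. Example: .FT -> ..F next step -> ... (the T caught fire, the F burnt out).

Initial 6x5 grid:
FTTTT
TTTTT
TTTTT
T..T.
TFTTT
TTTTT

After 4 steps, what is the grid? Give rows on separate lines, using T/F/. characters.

Step 1: 5 trees catch fire, 2 burn out
  .FTTT
  FTTTT
  TTTTT
  T..T.
  F.FTT
  TFTTT
Step 2: 7 trees catch fire, 5 burn out
  ..FTT
  .FTTT
  FTTTT
  F..T.
  ...FT
  F.FTT
Step 3: 6 trees catch fire, 7 burn out
  ...FT
  ..FTT
  .FTTT
  ...F.
  ....F
  ...FT
Step 4: 5 trees catch fire, 6 burn out
  ....F
  ...FT
  ..FFT
  .....
  .....
  ....F

....F
...FT
..FFT
.....
.....
....F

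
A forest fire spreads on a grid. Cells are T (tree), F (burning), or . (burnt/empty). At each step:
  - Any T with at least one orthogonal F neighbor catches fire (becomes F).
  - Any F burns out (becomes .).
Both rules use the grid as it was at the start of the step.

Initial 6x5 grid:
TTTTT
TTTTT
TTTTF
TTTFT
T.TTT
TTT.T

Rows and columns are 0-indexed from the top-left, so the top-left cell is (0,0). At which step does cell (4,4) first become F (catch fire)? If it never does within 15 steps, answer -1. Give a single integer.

Step 1: cell (4,4)='T' (+5 fires, +2 burnt)
Step 2: cell (4,4)='F' (+6 fires, +5 burnt)
  -> target ignites at step 2
Step 3: cell (4,4)='.' (+6 fires, +6 burnt)
Step 4: cell (4,4)='.' (+5 fires, +6 burnt)
Step 5: cell (4,4)='.' (+3 fires, +5 burnt)
Step 6: cell (4,4)='.' (+1 fires, +3 burnt)
Step 7: cell (4,4)='.' (+0 fires, +1 burnt)
  fire out at step 7

2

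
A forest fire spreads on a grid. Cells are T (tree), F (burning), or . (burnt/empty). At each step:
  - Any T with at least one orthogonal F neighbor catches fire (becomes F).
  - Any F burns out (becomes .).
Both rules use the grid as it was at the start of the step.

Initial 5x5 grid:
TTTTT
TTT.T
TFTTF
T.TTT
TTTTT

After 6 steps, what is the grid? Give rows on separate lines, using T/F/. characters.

Step 1: 6 trees catch fire, 2 burn out
  TTTTT
  TFT.F
  F.FF.
  T.TTF
  TTTTT
Step 2: 8 trees catch fire, 6 burn out
  TFTTF
  F.F..
  .....
  F.FF.
  TTTTF
Step 3: 6 trees catch fire, 8 burn out
  F.FF.
  .....
  .....
  .....
  FTFF.
Step 4: 1 trees catch fire, 6 burn out
  .....
  .....
  .....
  .....
  .F...
Step 5: 0 trees catch fire, 1 burn out
  .....
  .....
  .....
  .....
  .....
Step 6: 0 trees catch fire, 0 burn out
  .....
  .....
  .....
  .....
  .....

.....
.....
.....
.....
.....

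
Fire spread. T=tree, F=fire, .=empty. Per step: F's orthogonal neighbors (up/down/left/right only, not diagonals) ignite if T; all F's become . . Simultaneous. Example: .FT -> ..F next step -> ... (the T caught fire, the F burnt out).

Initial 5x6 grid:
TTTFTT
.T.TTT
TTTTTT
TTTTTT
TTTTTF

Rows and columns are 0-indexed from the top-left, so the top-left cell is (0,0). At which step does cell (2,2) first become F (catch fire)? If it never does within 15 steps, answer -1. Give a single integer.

Step 1: cell (2,2)='T' (+5 fires, +2 burnt)
Step 2: cell (2,2)='T' (+7 fires, +5 burnt)
Step 3: cell (2,2)='F' (+7 fires, +7 burnt)
  -> target ignites at step 3
Step 4: cell (2,2)='.' (+3 fires, +7 burnt)
Step 5: cell (2,2)='.' (+3 fires, +3 burnt)
Step 6: cell (2,2)='.' (+1 fires, +3 burnt)
Step 7: cell (2,2)='.' (+0 fires, +1 burnt)
  fire out at step 7

3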